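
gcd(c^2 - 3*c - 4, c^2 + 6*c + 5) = c + 1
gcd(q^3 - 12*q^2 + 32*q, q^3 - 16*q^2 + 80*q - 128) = q^2 - 12*q + 32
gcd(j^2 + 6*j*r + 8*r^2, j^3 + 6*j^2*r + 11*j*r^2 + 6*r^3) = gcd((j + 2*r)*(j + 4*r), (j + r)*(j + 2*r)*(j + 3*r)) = j + 2*r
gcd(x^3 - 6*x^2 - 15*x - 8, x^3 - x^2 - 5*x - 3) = x^2 + 2*x + 1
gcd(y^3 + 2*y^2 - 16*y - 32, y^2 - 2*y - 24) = y + 4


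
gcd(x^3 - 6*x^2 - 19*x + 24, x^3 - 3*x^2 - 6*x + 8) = x - 1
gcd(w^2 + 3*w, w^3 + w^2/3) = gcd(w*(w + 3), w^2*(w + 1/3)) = w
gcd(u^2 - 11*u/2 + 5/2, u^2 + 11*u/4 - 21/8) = 1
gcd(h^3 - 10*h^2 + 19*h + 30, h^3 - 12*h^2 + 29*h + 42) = h^2 - 5*h - 6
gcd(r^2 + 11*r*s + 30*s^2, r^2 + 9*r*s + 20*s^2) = r + 5*s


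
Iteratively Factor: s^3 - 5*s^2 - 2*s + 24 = (s - 3)*(s^2 - 2*s - 8) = (s - 3)*(s + 2)*(s - 4)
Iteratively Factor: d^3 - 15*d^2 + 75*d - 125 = (d - 5)*(d^2 - 10*d + 25) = (d - 5)^2*(d - 5)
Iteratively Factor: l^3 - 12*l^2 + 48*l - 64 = (l - 4)*(l^2 - 8*l + 16) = (l - 4)^2*(l - 4)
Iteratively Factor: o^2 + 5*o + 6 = (o + 3)*(o + 2)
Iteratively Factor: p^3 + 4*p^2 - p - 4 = (p - 1)*(p^2 + 5*p + 4) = (p - 1)*(p + 1)*(p + 4)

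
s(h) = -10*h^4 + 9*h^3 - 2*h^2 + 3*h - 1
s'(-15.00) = 141138.00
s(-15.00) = -537121.00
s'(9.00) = -27006.00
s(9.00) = -59185.00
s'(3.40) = -1270.64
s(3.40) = -996.52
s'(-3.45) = 1980.71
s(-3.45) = -1821.42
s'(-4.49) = 4186.04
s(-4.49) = -4933.76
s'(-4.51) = 4239.58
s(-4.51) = -5018.01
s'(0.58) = 1.96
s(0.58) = 0.69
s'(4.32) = -2735.26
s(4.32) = -2782.62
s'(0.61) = 1.53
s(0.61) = 0.74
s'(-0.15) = 4.34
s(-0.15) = -1.53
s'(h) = -40*h^3 + 27*h^2 - 4*h + 3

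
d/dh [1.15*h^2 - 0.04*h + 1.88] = 2.3*h - 0.04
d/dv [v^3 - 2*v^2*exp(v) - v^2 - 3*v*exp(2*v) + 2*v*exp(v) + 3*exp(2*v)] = -2*v^2*exp(v) + 3*v^2 - 6*v*exp(2*v) - 2*v*exp(v) - 2*v + 3*exp(2*v) + 2*exp(v)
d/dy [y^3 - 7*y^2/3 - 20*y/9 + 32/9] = 3*y^2 - 14*y/3 - 20/9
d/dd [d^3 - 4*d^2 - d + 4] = 3*d^2 - 8*d - 1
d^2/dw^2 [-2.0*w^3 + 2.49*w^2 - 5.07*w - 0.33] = 4.98 - 12.0*w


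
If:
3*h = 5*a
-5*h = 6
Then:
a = -18/25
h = -6/5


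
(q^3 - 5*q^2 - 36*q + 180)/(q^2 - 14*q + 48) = (q^2 + q - 30)/(q - 8)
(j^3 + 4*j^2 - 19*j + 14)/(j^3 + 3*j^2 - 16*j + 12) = (j + 7)/(j + 6)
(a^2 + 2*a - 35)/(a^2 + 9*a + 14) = (a - 5)/(a + 2)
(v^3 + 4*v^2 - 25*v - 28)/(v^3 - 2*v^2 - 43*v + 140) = (v + 1)/(v - 5)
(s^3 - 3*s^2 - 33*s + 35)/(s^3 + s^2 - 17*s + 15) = (s - 7)/(s - 3)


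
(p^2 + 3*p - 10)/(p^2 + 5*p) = (p - 2)/p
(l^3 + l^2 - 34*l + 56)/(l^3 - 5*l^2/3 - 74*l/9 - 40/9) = 9*(l^2 + 5*l - 14)/(9*l^2 + 21*l + 10)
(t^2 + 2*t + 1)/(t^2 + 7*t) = (t^2 + 2*t + 1)/(t*(t + 7))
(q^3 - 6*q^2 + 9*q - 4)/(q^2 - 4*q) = q - 2 + 1/q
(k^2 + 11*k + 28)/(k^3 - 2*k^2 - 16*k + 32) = (k + 7)/(k^2 - 6*k + 8)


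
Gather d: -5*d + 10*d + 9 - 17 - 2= 5*d - 10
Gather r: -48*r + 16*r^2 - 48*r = 16*r^2 - 96*r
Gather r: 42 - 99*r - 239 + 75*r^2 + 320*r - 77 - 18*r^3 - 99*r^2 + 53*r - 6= -18*r^3 - 24*r^2 + 274*r - 280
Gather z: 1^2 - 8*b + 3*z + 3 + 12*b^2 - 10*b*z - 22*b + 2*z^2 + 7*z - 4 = 12*b^2 - 30*b + 2*z^2 + z*(10 - 10*b)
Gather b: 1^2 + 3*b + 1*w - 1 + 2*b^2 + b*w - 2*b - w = 2*b^2 + b*(w + 1)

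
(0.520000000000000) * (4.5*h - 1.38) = 2.34*h - 0.7176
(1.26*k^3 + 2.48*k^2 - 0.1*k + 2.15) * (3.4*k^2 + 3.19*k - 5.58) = 4.284*k^5 + 12.4514*k^4 + 0.5404*k^3 - 6.8474*k^2 + 7.4165*k - 11.997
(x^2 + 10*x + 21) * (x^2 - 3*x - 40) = x^4 + 7*x^3 - 49*x^2 - 463*x - 840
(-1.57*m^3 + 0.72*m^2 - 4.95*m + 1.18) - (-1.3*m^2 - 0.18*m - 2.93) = -1.57*m^3 + 2.02*m^2 - 4.77*m + 4.11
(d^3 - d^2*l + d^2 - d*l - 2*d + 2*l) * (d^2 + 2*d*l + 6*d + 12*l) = d^5 + d^4*l + 7*d^4 - 2*d^3*l^2 + 7*d^3*l + 4*d^3 - 14*d^2*l^2 + 4*d^2*l - 12*d^2 - 8*d*l^2 - 12*d*l + 24*l^2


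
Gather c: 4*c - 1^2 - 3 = 4*c - 4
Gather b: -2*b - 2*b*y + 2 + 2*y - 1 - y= b*(-2*y - 2) + y + 1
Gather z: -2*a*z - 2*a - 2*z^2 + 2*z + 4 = -2*a - 2*z^2 + z*(2 - 2*a) + 4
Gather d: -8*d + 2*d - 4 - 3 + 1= -6*d - 6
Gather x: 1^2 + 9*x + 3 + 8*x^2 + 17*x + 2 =8*x^2 + 26*x + 6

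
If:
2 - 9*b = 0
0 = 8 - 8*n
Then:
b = 2/9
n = 1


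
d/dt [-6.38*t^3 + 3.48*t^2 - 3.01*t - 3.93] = -19.14*t^2 + 6.96*t - 3.01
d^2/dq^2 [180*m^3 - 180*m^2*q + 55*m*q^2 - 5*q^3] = 110*m - 30*q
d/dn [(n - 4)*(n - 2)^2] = (n - 2)*(3*n - 10)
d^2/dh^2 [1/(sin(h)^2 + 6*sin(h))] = 2*(-2*sin(h) - 9 - 15/sin(h) + 18/sin(h)^2 + 36/sin(h)^3)/(sin(h) + 6)^3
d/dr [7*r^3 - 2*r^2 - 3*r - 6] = 21*r^2 - 4*r - 3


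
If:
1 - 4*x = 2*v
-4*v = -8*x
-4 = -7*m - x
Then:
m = 31/56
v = 1/4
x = 1/8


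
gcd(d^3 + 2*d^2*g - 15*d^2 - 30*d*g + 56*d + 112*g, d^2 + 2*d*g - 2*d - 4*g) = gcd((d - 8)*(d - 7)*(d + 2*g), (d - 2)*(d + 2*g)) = d + 2*g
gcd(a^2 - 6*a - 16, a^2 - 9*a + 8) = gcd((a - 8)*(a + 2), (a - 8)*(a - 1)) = a - 8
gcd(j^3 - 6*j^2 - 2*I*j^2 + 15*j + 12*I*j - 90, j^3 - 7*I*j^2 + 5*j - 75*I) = j^2 - 2*I*j + 15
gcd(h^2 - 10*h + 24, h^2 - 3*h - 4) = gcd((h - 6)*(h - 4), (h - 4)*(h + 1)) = h - 4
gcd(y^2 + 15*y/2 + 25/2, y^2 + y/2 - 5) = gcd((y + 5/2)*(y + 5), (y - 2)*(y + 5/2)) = y + 5/2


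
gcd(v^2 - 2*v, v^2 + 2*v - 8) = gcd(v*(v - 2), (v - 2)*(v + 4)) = v - 2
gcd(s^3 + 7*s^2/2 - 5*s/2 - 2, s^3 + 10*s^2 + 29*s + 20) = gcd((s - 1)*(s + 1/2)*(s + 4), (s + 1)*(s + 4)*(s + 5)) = s + 4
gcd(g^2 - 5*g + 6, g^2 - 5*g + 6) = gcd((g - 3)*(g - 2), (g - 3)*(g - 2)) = g^2 - 5*g + 6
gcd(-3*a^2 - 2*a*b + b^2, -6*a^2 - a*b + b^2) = 3*a - b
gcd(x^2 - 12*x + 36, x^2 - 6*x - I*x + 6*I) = x - 6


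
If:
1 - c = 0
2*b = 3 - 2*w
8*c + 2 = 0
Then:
No Solution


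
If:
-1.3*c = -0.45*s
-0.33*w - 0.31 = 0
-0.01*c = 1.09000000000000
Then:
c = -109.00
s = -314.89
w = -0.94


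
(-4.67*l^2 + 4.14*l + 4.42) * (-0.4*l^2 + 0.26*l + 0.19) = 1.868*l^4 - 2.8702*l^3 - 1.5789*l^2 + 1.9358*l + 0.8398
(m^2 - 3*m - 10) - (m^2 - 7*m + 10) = 4*m - 20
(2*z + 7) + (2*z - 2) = 4*z + 5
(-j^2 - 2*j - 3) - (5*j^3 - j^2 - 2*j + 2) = -5*j^3 - 5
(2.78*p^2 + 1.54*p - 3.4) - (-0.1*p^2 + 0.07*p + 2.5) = 2.88*p^2 + 1.47*p - 5.9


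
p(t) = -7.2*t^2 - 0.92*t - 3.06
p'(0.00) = -0.92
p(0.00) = -3.06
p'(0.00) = -0.92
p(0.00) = -3.06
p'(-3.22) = 45.45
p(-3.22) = -74.75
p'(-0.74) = 9.74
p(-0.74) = -6.32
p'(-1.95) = 27.16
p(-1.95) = -28.64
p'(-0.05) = -0.20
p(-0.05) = -3.03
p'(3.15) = -46.28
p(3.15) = -77.40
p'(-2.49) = 34.94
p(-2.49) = -45.41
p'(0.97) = -14.89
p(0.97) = -10.73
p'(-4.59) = 65.18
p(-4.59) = -150.53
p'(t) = -14.4*t - 0.92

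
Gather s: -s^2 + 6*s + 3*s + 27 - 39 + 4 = -s^2 + 9*s - 8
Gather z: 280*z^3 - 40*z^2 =280*z^3 - 40*z^2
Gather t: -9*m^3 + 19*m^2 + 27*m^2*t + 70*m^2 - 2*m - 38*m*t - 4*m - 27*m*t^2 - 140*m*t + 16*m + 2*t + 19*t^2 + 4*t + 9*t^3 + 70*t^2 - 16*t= -9*m^3 + 89*m^2 + 10*m + 9*t^3 + t^2*(89 - 27*m) + t*(27*m^2 - 178*m - 10)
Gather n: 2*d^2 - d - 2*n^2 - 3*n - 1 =2*d^2 - d - 2*n^2 - 3*n - 1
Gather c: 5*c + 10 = 5*c + 10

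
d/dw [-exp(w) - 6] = -exp(w)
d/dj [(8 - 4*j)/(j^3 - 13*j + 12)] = 4*(-j^3 + 13*j + (j - 2)*(3*j^2 - 13) - 12)/(j^3 - 13*j + 12)^2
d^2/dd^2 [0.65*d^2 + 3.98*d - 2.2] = 1.30000000000000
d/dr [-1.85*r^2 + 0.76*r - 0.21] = 0.76 - 3.7*r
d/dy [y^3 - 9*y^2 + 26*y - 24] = 3*y^2 - 18*y + 26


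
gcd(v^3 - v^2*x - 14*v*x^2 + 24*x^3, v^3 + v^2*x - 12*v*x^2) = -v^2 - v*x + 12*x^2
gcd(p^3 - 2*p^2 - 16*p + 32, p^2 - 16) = p^2 - 16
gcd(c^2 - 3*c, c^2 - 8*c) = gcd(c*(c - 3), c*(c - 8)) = c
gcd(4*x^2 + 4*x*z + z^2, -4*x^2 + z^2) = 2*x + z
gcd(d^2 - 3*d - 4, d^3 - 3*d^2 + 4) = d + 1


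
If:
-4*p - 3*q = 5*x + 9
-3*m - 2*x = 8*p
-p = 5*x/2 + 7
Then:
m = 6*x + 56/3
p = -5*x/2 - 7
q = 5*x/3 + 19/3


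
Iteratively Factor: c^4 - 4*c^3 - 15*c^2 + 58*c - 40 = (c + 4)*(c^3 - 8*c^2 + 17*c - 10) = (c - 2)*(c + 4)*(c^2 - 6*c + 5) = (c - 5)*(c - 2)*(c + 4)*(c - 1)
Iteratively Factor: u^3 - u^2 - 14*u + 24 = (u - 2)*(u^2 + u - 12) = (u - 3)*(u - 2)*(u + 4)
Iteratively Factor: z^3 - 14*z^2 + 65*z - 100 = (z - 4)*(z^2 - 10*z + 25) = (z - 5)*(z - 4)*(z - 5)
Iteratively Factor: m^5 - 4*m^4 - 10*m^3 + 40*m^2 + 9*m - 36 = (m + 3)*(m^4 - 7*m^3 + 11*m^2 + 7*m - 12) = (m + 1)*(m + 3)*(m^3 - 8*m^2 + 19*m - 12) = (m - 3)*(m + 1)*(m + 3)*(m^2 - 5*m + 4) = (m - 3)*(m - 1)*(m + 1)*(m + 3)*(m - 4)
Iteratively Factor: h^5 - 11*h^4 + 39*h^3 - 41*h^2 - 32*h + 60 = (h - 2)*(h^4 - 9*h^3 + 21*h^2 + h - 30) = (h - 3)*(h - 2)*(h^3 - 6*h^2 + 3*h + 10) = (h - 3)*(h - 2)*(h + 1)*(h^2 - 7*h + 10) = (h - 3)*(h - 2)^2*(h + 1)*(h - 5)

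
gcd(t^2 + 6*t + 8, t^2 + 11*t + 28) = t + 4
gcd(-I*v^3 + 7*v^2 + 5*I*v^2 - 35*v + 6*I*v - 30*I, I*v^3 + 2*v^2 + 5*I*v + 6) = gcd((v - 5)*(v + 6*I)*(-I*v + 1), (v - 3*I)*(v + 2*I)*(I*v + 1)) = 1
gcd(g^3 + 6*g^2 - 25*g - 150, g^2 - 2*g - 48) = g + 6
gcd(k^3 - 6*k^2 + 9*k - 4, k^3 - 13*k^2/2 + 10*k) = k - 4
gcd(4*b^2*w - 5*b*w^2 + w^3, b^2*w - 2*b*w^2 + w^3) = -b*w + w^2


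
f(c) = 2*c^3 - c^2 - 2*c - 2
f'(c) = 6*c^2 - 2*c - 2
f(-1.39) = -6.52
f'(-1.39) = 12.37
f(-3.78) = -116.75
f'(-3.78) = 91.29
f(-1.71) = -11.50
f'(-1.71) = 18.96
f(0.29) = -2.62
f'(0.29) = -2.08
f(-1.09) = -3.60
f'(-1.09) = 7.31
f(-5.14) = -289.73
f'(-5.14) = 166.80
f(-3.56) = -97.79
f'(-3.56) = 81.16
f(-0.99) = -2.94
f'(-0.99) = 5.86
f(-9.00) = -1523.00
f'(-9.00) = 502.00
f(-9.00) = -1523.00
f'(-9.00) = 502.00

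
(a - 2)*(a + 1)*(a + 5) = a^3 + 4*a^2 - 7*a - 10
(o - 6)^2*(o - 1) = o^3 - 13*o^2 + 48*o - 36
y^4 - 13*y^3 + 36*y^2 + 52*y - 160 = (y - 8)*(y - 5)*(y - 2)*(y + 2)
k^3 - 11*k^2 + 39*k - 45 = (k - 5)*(k - 3)^2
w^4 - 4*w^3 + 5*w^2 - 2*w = w*(w - 2)*(w - 1)^2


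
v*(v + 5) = v^2 + 5*v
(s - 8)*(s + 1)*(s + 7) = s^3 - 57*s - 56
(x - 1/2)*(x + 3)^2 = x^3 + 11*x^2/2 + 6*x - 9/2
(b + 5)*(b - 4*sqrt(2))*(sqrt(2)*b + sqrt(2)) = sqrt(2)*b^3 - 8*b^2 + 6*sqrt(2)*b^2 - 48*b + 5*sqrt(2)*b - 40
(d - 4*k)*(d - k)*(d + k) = d^3 - 4*d^2*k - d*k^2 + 4*k^3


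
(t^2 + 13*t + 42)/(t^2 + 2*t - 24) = (t + 7)/(t - 4)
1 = 1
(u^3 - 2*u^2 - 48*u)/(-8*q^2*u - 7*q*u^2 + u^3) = (-u^2 + 2*u + 48)/(8*q^2 + 7*q*u - u^2)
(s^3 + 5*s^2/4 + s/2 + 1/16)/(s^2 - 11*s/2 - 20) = (16*s^3 + 20*s^2 + 8*s + 1)/(8*(2*s^2 - 11*s - 40))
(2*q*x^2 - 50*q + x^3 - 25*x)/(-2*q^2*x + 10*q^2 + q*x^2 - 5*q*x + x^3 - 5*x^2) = (x + 5)/(-q + x)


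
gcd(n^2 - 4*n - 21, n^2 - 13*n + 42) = n - 7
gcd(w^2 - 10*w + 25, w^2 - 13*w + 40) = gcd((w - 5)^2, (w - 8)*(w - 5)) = w - 5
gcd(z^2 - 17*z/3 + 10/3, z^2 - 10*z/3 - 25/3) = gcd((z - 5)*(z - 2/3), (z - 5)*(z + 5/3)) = z - 5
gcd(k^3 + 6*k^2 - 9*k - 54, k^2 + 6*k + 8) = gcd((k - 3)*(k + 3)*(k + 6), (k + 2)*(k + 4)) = 1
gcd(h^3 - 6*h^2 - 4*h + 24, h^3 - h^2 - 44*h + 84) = h^2 - 8*h + 12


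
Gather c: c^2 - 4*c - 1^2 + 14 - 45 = c^2 - 4*c - 32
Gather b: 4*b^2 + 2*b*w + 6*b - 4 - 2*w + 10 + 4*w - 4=4*b^2 + b*(2*w + 6) + 2*w + 2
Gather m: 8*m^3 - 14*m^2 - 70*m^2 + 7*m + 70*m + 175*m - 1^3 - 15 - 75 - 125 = 8*m^3 - 84*m^2 + 252*m - 216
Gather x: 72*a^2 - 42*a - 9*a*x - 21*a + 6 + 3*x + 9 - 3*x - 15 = 72*a^2 - 9*a*x - 63*a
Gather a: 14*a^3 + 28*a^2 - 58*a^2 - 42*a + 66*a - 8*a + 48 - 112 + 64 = 14*a^3 - 30*a^2 + 16*a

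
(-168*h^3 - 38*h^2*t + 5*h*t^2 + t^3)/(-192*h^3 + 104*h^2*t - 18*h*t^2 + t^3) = (28*h^2 + 11*h*t + t^2)/(32*h^2 - 12*h*t + t^2)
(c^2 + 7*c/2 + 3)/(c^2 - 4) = (c + 3/2)/(c - 2)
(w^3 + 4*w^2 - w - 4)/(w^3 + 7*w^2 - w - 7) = (w + 4)/(w + 7)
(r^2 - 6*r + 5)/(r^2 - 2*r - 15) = (r - 1)/(r + 3)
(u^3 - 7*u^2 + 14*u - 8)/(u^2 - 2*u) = u - 5 + 4/u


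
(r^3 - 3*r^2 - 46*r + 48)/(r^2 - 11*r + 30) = (r^3 - 3*r^2 - 46*r + 48)/(r^2 - 11*r + 30)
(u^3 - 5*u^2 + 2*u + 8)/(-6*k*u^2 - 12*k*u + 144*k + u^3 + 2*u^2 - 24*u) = (u^2 - u - 2)/(-6*k*u - 36*k + u^2 + 6*u)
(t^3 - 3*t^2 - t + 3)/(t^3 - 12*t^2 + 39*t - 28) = (t^2 - 2*t - 3)/(t^2 - 11*t + 28)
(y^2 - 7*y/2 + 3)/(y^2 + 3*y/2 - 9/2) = (y - 2)/(y + 3)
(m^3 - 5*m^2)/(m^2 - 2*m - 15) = m^2/(m + 3)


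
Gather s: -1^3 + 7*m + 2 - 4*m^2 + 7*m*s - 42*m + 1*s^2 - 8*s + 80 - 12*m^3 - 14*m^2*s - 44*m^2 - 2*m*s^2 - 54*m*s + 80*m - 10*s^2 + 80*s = -12*m^3 - 48*m^2 + 45*m + s^2*(-2*m - 9) + s*(-14*m^2 - 47*m + 72) + 81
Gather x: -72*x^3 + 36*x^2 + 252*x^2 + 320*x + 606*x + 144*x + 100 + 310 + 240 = -72*x^3 + 288*x^2 + 1070*x + 650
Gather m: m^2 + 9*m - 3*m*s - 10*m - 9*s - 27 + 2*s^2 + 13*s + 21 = m^2 + m*(-3*s - 1) + 2*s^2 + 4*s - 6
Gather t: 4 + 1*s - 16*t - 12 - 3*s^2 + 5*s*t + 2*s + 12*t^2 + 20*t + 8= -3*s^2 + 3*s + 12*t^2 + t*(5*s + 4)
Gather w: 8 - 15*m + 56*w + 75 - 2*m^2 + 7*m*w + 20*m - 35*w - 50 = -2*m^2 + 5*m + w*(7*m + 21) + 33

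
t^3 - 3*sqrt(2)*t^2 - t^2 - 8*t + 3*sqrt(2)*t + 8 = (t - 1)*(t - 4*sqrt(2))*(t + sqrt(2))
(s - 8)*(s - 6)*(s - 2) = s^3 - 16*s^2 + 76*s - 96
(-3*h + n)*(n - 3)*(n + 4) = -3*h*n^2 - 3*h*n + 36*h + n^3 + n^2 - 12*n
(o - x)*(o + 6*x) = o^2 + 5*o*x - 6*x^2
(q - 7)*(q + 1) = q^2 - 6*q - 7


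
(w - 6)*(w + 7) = w^2 + w - 42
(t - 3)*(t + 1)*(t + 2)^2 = t^4 + 2*t^3 - 7*t^2 - 20*t - 12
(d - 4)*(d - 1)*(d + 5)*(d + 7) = d^4 + 7*d^3 - 21*d^2 - 127*d + 140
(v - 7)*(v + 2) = v^2 - 5*v - 14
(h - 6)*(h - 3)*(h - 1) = h^3 - 10*h^2 + 27*h - 18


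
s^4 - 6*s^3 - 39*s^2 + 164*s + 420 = (s - 7)*(s - 6)*(s + 2)*(s + 5)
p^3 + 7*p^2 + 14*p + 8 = (p + 1)*(p + 2)*(p + 4)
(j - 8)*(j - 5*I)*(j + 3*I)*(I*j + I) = I*j^4 + 2*j^3 - 7*I*j^3 - 14*j^2 + 7*I*j^2 - 16*j - 105*I*j - 120*I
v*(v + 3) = v^2 + 3*v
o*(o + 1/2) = o^2 + o/2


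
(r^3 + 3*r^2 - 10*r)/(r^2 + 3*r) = (r^2 + 3*r - 10)/(r + 3)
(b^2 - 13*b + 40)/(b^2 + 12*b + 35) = (b^2 - 13*b + 40)/(b^2 + 12*b + 35)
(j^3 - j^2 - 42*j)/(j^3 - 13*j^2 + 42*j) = (j + 6)/(j - 6)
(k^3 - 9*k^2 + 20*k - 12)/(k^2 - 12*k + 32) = (k^3 - 9*k^2 + 20*k - 12)/(k^2 - 12*k + 32)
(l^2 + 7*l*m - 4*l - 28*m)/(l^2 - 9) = (l^2 + 7*l*m - 4*l - 28*m)/(l^2 - 9)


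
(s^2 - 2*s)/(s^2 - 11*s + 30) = s*(s - 2)/(s^2 - 11*s + 30)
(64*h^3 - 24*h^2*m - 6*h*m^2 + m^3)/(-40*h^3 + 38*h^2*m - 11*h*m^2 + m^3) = (-32*h^2 - 4*h*m + m^2)/(20*h^2 - 9*h*m + m^2)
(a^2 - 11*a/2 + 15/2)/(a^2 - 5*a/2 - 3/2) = (2*a - 5)/(2*a + 1)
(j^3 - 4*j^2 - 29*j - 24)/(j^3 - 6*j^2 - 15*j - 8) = (j + 3)/(j + 1)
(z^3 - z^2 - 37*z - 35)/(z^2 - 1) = (z^2 - 2*z - 35)/(z - 1)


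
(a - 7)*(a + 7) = a^2 - 49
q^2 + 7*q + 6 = (q + 1)*(q + 6)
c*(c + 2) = c^2 + 2*c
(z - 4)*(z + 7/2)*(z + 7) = z^3 + 13*z^2/2 - 35*z/2 - 98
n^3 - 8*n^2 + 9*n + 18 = (n - 6)*(n - 3)*(n + 1)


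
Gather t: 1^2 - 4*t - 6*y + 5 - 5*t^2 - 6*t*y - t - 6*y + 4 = -5*t^2 + t*(-6*y - 5) - 12*y + 10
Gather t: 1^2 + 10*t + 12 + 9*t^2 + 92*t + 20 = 9*t^2 + 102*t + 33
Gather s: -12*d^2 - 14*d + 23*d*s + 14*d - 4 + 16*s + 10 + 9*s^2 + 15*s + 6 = -12*d^2 + 9*s^2 + s*(23*d + 31) + 12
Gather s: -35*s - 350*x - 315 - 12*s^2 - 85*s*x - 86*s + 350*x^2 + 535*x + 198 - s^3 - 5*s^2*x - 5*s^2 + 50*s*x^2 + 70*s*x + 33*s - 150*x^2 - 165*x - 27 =-s^3 + s^2*(-5*x - 17) + s*(50*x^2 - 15*x - 88) + 200*x^2 + 20*x - 144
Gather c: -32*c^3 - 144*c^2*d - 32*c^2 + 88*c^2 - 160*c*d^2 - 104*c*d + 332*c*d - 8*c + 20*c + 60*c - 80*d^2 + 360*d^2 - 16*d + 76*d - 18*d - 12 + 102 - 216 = -32*c^3 + c^2*(56 - 144*d) + c*(-160*d^2 + 228*d + 72) + 280*d^2 + 42*d - 126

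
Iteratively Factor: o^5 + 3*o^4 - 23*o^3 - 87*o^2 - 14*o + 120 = (o - 5)*(o^4 + 8*o^3 + 17*o^2 - 2*o - 24) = (o - 5)*(o + 3)*(o^3 + 5*o^2 + 2*o - 8) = (o - 5)*(o + 3)*(o + 4)*(o^2 + o - 2) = (o - 5)*(o + 2)*(o + 3)*(o + 4)*(o - 1)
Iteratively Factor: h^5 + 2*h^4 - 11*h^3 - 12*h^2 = (h)*(h^4 + 2*h^3 - 11*h^2 - 12*h) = h^2*(h^3 + 2*h^2 - 11*h - 12) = h^2*(h - 3)*(h^2 + 5*h + 4) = h^2*(h - 3)*(h + 4)*(h + 1)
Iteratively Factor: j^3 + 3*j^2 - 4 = (j + 2)*(j^2 + j - 2) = (j + 2)^2*(j - 1)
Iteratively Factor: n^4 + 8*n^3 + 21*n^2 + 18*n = (n)*(n^3 + 8*n^2 + 21*n + 18) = n*(n + 2)*(n^2 + 6*n + 9) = n*(n + 2)*(n + 3)*(n + 3)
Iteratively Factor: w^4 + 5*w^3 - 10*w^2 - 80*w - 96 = (w + 3)*(w^3 + 2*w^2 - 16*w - 32) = (w + 2)*(w + 3)*(w^2 - 16) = (w + 2)*(w + 3)*(w + 4)*(w - 4)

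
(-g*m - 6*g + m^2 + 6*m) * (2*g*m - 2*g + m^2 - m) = -2*g^2*m^2 - 10*g^2*m + 12*g^2 + g*m^3 + 5*g*m^2 - 6*g*m + m^4 + 5*m^3 - 6*m^2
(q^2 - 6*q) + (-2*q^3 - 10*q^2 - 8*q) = -2*q^3 - 9*q^2 - 14*q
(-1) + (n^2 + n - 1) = n^2 + n - 2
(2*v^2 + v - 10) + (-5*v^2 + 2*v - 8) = -3*v^2 + 3*v - 18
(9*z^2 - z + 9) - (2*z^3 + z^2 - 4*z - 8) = -2*z^3 + 8*z^2 + 3*z + 17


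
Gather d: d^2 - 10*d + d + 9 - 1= d^2 - 9*d + 8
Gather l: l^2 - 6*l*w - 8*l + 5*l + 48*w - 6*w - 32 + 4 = l^2 + l*(-6*w - 3) + 42*w - 28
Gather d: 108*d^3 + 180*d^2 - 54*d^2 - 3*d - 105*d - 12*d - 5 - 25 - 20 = 108*d^3 + 126*d^2 - 120*d - 50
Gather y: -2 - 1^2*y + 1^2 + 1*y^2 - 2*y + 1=y^2 - 3*y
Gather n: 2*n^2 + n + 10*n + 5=2*n^2 + 11*n + 5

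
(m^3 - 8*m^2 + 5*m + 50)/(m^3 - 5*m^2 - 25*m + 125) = (m + 2)/(m + 5)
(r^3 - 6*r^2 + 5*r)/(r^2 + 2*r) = (r^2 - 6*r + 5)/(r + 2)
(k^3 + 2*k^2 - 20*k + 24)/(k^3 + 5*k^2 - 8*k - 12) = (k - 2)/(k + 1)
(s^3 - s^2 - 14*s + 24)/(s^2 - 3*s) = s + 2 - 8/s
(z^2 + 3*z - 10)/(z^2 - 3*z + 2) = (z + 5)/(z - 1)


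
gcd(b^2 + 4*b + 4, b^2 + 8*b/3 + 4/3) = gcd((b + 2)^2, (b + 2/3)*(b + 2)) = b + 2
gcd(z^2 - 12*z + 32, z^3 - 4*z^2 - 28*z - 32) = z - 8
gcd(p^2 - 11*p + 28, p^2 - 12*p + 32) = p - 4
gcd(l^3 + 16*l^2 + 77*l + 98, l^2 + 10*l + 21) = l + 7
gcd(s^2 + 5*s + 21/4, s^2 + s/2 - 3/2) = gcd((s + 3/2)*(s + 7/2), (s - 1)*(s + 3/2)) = s + 3/2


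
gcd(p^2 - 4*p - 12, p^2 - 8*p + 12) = p - 6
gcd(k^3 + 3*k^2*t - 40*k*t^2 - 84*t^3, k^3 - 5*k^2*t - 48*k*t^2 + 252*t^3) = -k^2 - k*t + 42*t^2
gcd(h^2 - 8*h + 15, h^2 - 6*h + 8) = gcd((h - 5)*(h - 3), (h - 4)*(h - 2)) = 1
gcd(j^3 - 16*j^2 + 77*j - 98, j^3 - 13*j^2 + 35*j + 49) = j^2 - 14*j + 49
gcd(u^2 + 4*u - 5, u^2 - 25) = u + 5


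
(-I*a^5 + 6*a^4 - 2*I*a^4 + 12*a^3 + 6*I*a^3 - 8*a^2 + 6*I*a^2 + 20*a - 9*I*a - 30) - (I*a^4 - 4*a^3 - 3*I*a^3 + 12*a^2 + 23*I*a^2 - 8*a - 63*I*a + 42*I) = -I*a^5 + 6*a^4 - 3*I*a^4 + 16*a^3 + 9*I*a^3 - 20*a^2 - 17*I*a^2 + 28*a + 54*I*a - 30 - 42*I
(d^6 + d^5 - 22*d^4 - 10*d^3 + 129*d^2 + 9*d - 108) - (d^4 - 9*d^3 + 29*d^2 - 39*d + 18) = d^6 + d^5 - 23*d^4 - d^3 + 100*d^2 + 48*d - 126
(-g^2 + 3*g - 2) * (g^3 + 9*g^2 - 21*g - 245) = -g^5 - 6*g^4 + 46*g^3 + 164*g^2 - 693*g + 490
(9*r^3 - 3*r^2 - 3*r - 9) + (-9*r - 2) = 9*r^3 - 3*r^2 - 12*r - 11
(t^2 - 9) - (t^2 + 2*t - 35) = 26 - 2*t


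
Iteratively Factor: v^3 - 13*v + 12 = (v - 3)*(v^2 + 3*v - 4) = (v - 3)*(v + 4)*(v - 1)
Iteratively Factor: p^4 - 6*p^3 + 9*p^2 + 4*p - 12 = (p - 2)*(p^3 - 4*p^2 + p + 6) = (p - 2)*(p + 1)*(p^2 - 5*p + 6) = (p - 2)^2*(p + 1)*(p - 3)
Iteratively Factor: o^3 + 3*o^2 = (o)*(o^2 + 3*o) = o*(o + 3)*(o)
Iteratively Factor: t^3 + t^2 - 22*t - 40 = (t + 4)*(t^2 - 3*t - 10) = (t + 2)*(t + 4)*(t - 5)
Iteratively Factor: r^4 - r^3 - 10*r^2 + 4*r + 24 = (r + 2)*(r^3 - 3*r^2 - 4*r + 12) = (r - 2)*(r + 2)*(r^2 - r - 6) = (r - 3)*(r - 2)*(r + 2)*(r + 2)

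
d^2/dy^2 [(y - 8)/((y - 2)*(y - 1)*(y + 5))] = 6*(y^5 - 14*y^4 - 37*y^3 + 52*y^2 + 268*y - 354)/(y^9 + 6*y^8 - 27*y^7 - 118*y^6 + 471*y^5 + 354*y^4 - 3457*y^3 + 5670*y^2 - 3900*y + 1000)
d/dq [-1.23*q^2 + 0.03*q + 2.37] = 0.03 - 2.46*q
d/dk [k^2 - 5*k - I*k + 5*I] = 2*k - 5 - I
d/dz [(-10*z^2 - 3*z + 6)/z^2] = 3*(z - 4)/z^3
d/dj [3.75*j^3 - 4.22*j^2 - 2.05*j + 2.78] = 11.25*j^2 - 8.44*j - 2.05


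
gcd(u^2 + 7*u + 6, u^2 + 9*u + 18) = u + 6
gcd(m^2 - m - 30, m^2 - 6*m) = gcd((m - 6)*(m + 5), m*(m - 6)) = m - 6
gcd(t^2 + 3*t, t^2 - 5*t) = t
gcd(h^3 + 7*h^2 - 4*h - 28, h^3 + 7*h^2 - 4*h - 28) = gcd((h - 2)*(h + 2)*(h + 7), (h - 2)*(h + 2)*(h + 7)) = h^3 + 7*h^2 - 4*h - 28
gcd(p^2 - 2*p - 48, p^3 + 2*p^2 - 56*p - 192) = p^2 - 2*p - 48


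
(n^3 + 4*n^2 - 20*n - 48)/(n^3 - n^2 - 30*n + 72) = (n + 2)/(n - 3)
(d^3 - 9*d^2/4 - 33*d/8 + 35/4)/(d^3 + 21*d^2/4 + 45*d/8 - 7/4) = (8*d^2 - 34*d + 35)/(8*d^2 + 26*d - 7)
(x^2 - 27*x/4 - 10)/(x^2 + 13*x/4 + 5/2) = (x - 8)/(x + 2)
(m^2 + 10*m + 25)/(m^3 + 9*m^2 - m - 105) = (m + 5)/(m^2 + 4*m - 21)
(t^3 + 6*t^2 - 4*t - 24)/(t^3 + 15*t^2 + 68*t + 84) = (t - 2)/(t + 7)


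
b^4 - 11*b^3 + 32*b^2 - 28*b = b*(b - 7)*(b - 2)^2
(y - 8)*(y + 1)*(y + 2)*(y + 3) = y^4 - 2*y^3 - 37*y^2 - 82*y - 48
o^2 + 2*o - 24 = (o - 4)*(o + 6)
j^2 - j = j*(j - 1)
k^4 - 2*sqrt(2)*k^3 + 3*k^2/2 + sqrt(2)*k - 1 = (k - sqrt(2))^2*(k - sqrt(2)/2)*(k + sqrt(2)/2)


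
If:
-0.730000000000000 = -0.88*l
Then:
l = 0.83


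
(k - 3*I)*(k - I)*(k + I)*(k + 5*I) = k^4 + 2*I*k^3 + 16*k^2 + 2*I*k + 15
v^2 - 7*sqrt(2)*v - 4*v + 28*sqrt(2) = (v - 4)*(v - 7*sqrt(2))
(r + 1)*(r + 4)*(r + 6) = r^3 + 11*r^2 + 34*r + 24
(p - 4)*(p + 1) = p^2 - 3*p - 4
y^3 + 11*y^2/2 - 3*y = y*(y - 1/2)*(y + 6)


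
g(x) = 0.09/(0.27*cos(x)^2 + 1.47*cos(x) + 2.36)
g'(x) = 0.09*(0.54*sin(x)*cos(x) + 1.47*sin(x))/(0.27*cos(x)^2 + 1.47*cos(x) + 2.36)^2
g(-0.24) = 0.02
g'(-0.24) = -0.00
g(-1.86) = 0.05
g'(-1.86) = -0.03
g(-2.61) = 0.07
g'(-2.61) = -0.03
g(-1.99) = 0.05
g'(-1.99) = -0.03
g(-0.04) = 0.02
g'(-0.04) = -0.00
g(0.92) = 0.03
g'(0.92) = 0.01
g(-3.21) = 0.08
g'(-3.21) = 0.00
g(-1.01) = 0.03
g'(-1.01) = -0.01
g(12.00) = 0.02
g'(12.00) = -0.00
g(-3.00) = 0.08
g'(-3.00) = -0.00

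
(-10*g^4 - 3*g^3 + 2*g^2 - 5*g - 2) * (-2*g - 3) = 20*g^5 + 36*g^4 + 5*g^3 + 4*g^2 + 19*g + 6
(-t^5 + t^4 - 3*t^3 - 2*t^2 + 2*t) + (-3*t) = -t^5 + t^4 - 3*t^3 - 2*t^2 - t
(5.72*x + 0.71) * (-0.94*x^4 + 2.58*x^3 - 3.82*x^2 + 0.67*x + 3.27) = -5.3768*x^5 + 14.0902*x^4 - 20.0186*x^3 + 1.1202*x^2 + 19.1801*x + 2.3217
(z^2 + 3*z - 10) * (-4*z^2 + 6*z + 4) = -4*z^4 - 6*z^3 + 62*z^2 - 48*z - 40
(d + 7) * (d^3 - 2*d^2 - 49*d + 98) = d^4 + 5*d^3 - 63*d^2 - 245*d + 686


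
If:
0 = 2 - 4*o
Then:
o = 1/2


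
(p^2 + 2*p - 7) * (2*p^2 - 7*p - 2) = 2*p^4 - 3*p^3 - 30*p^2 + 45*p + 14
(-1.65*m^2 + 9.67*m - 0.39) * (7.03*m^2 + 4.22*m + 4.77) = -11.5995*m^4 + 61.0171*m^3 + 30.1952*m^2 + 44.4801*m - 1.8603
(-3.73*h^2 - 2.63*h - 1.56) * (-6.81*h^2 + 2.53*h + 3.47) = 25.4013*h^4 + 8.4734*h^3 - 8.9734*h^2 - 13.0729*h - 5.4132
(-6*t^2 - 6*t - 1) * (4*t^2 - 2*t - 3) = -24*t^4 - 12*t^3 + 26*t^2 + 20*t + 3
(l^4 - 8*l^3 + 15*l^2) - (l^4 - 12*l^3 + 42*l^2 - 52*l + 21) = 4*l^3 - 27*l^2 + 52*l - 21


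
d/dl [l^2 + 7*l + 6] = 2*l + 7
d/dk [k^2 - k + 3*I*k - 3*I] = 2*k - 1 + 3*I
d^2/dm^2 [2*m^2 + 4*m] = 4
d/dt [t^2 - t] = 2*t - 1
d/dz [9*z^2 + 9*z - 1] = 18*z + 9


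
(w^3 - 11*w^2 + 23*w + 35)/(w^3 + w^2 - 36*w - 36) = (w^2 - 12*w + 35)/(w^2 - 36)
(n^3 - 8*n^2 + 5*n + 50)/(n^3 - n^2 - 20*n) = (n^2 - 3*n - 10)/(n*(n + 4))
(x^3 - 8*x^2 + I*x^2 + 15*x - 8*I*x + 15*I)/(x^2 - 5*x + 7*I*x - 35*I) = (x^2 + x*(-3 + I) - 3*I)/(x + 7*I)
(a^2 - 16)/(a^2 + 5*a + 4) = (a - 4)/(a + 1)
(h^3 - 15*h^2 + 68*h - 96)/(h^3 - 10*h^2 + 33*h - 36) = (h - 8)/(h - 3)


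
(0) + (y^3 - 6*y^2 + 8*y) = y^3 - 6*y^2 + 8*y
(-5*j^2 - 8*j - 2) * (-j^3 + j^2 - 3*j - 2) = 5*j^5 + 3*j^4 + 9*j^3 + 32*j^2 + 22*j + 4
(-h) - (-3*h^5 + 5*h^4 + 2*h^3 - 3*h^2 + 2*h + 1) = 3*h^5 - 5*h^4 - 2*h^3 + 3*h^2 - 3*h - 1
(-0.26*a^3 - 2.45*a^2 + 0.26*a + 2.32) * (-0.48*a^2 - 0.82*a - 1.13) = 0.1248*a^5 + 1.3892*a^4 + 2.178*a^3 + 1.4417*a^2 - 2.1962*a - 2.6216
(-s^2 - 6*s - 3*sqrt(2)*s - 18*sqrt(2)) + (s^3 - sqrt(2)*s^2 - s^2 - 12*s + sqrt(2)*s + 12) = s^3 - 2*s^2 - sqrt(2)*s^2 - 18*s - 2*sqrt(2)*s - 18*sqrt(2) + 12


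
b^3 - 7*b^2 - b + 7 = (b - 7)*(b - 1)*(b + 1)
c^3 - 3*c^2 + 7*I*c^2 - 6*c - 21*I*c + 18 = (c - 3)*(c + I)*(c + 6*I)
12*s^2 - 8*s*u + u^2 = (-6*s + u)*(-2*s + u)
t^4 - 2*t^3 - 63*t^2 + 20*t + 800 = (t - 8)*(t - 4)*(t + 5)^2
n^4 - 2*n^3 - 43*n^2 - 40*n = n*(n - 8)*(n + 1)*(n + 5)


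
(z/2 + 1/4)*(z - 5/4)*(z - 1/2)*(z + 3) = z^4/2 + 7*z^3/8 - 2*z^2 - 7*z/32 + 15/32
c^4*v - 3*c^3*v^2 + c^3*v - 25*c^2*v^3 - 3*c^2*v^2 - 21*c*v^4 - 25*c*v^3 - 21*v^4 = (c - 7*v)*(c + v)*(c + 3*v)*(c*v + v)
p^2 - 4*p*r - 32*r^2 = (p - 8*r)*(p + 4*r)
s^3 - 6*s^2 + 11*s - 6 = (s - 3)*(s - 2)*(s - 1)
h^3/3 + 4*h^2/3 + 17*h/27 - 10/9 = (h/3 + 1)*(h - 2/3)*(h + 5/3)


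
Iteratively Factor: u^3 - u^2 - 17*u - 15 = (u - 5)*(u^2 + 4*u + 3) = (u - 5)*(u + 3)*(u + 1)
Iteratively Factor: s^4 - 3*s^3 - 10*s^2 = (s - 5)*(s^3 + 2*s^2) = (s - 5)*(s + 2)*(s^2) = s*(s - 5)*(s + 2)*(s)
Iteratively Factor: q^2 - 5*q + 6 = (q - 3)*(q - 2)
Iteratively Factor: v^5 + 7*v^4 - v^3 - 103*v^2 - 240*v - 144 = (v + 1)*(v^4 + 6*v^3 - 7*v^2 - 96*v - 144) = (v - 4)*(v + 1)*(v^3 + 10*v^2 + 33*v + 36) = (v - 4)*(v + 1)*(v + 3)*(v^2 + 7*v + 12) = (v - 4)*(v + 1)*(v + 3)^2*(v + 4)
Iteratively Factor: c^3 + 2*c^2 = (c)*(c^2 + 2*c) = c^2*(c + 2)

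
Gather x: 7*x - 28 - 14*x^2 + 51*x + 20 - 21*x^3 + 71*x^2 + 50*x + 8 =-21*x^3 + 57*x^2 + 108*x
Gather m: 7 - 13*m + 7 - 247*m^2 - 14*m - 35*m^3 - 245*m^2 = -35*m^3 - 492*m^2 - 27*m + 14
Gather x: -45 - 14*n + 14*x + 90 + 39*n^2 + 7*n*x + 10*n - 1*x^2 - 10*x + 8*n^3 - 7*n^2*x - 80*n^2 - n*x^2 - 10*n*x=8*n^3 - 41*n^2 - 4*n + x^2*(-n - 1) + x*(-7*n^2 - 3*n + 4) + 45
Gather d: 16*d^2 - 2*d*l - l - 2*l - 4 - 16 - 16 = 16*d^2 - 2*d*l - 3*l - 36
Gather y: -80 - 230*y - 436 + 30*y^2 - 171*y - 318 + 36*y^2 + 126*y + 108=66*y^2 - 275*y - 726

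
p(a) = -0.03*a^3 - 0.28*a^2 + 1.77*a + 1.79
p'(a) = -0.09*a^2 - 0.56*a + 1.77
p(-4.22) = -8.41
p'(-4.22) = 2.53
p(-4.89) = -10.05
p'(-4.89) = 2.36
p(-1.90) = -2.38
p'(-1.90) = 2.51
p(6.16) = -4.94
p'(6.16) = -5.09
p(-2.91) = -4.99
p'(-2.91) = 2.64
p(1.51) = 3.72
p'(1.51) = 0.72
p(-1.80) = -2.13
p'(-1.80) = 2.49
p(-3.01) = -5.26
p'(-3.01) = 2.64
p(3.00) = 3.77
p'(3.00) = -0.72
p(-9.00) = -14.95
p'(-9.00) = -0.48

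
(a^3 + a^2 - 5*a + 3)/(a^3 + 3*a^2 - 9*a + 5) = (a + 3)/(a + 5)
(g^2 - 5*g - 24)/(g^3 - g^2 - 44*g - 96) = 1/(g + 4)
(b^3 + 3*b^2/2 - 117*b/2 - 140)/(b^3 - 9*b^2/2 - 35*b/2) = (b^2 - b - 56)/(b*(b - 7))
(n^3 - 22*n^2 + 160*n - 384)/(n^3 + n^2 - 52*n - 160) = (n^2 - 14*n + 48)/(n^2 + 9*n + 20)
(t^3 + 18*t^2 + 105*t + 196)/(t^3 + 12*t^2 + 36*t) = (t^3 + 18*t^2 + 105*t + 196)/(t*(t^2 + 12*t + 36))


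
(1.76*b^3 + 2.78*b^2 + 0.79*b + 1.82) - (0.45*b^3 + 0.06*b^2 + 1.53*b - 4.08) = 1.31*b^3 + 2.72*b^2 - 0.74*b + 5.9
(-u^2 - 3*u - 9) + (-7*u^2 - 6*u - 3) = -8*u^2 - 9*u - 12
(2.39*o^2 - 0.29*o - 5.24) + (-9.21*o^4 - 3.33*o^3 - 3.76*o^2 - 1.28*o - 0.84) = -9.21*o^4 - 3.33*o^3 - 1.37*o^2 - 1.57*o - 6.08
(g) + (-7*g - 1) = -6*g - 1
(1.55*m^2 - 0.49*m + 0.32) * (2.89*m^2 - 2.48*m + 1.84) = 4.4795*m^4 - 5.2601*m^3 + 4.992*m^2 - 1.6952*m + 0.5888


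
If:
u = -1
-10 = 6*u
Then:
No Solution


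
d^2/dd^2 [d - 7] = 0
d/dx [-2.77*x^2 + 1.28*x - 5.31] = 1.28 - 5.54*x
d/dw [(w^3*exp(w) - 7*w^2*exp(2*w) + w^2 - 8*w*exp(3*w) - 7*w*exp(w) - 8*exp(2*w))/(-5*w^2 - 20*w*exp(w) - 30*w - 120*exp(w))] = ((w^2 + 4*w*exp(w) + 6*w + 24*exp(w))*(-w^3*exp(w) + 14*w^2*exp(2*w) - 3*w^2*exp(w) + 24*w*exp(3*w) + 14*w*exp(2*w) + 7*w*exp(w) - 2*w + 8*exp(3*w) + 16*exp(2*w) + 7*exp(w)) - 2*(2*w*exp(w) + w + 14*exp(w) + 3)*(-w^3*exp(w) + 7*w^2*exp(2*w) - w^2 + 8*w*exp(3*w) + 7*w*exp(w) + 8*exp(2*w)))/(5*(w^2 + 4*w*exp(w) + 6*w + 24*exp(w))^2)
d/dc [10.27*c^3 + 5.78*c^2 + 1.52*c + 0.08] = 30.81*c^2 + 11.56*c + 1.52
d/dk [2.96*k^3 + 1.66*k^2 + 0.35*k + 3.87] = 8.88*k^2 + 3.32*k + 0.35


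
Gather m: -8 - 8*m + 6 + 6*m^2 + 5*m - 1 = 6*m^2 - 3*m - 3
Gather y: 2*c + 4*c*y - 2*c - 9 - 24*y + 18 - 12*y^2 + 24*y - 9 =4*c*y - 12*y^2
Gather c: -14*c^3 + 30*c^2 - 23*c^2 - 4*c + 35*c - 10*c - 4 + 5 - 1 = -14*c^3 + 7*c^2 + 21*c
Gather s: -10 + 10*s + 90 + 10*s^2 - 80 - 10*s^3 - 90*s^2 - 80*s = -10*s^3 - 80*s^2 - 70*s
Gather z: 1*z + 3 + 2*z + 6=3*z + 9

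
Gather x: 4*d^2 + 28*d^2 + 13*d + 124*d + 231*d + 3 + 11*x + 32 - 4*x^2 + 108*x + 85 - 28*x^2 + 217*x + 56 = 32*d^2 + 368*d - 32*x^2 + 336*x + 176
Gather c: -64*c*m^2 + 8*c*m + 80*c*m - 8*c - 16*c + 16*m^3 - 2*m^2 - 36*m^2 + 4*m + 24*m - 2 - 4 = c*(-64*m^2 + 88*m - 24) + 16*m^3 - 38*m^2 + 28*m - 6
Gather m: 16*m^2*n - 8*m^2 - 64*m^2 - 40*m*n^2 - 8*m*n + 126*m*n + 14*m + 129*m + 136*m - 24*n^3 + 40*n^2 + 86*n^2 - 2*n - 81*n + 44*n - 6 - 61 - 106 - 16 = m^2*(16*n - 72) + m*(-40*n^2 + 118*n + 279) - 24*n^3 + 126*n^2 - 39*n - 189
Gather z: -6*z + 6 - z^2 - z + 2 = -z^2 - 7*z + 8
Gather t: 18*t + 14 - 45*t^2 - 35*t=-45*t^2 - 17*t + 14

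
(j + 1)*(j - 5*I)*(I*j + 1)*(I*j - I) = -j^4 + 6*I*j^3 + 6*j^2 - 6*I*j - 5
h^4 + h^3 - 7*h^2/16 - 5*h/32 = h*(h - 1/2)*(h + 1/4)*(h + 5/4)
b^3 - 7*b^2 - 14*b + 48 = (b - 8)*(b - 2)*(b + 3)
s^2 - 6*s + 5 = (s - 5)*(s - 1)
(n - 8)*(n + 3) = n^2 - 5*n - 24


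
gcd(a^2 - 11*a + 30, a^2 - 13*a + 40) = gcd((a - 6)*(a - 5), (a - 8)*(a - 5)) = a - 5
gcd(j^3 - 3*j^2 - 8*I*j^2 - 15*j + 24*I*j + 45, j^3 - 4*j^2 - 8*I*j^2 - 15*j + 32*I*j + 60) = j^2 - 8*I*j - 15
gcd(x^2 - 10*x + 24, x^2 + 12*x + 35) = 1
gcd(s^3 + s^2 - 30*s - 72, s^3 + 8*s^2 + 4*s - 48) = s + 4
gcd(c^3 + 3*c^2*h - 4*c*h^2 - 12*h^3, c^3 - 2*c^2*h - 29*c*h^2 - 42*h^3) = c^2 + 5*c*h + 6*h^2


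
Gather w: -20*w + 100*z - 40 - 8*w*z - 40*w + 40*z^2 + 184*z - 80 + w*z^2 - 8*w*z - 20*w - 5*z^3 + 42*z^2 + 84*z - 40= w*(z^2 - 16*z - 80) - 5*z^3 + 82*z^2 + 368*z - 160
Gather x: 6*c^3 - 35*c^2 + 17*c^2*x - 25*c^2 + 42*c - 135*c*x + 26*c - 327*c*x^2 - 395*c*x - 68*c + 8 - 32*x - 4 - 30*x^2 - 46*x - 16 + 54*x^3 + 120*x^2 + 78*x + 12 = 6*c^3 - 60*c^2 + 54*x^3 + x^2*(90 - 327*c) + x*(17*c^2 - 530*c)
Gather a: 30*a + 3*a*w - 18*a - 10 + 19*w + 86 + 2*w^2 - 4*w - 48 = a*(3*w + 12) + 2*w^2 + 15*w + 28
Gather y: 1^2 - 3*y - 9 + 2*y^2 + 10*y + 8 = 2*y^2 + 7*y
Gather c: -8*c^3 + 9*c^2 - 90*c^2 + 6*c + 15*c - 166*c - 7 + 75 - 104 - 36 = -8*c^3 - 81*c^2 - 145*c - 72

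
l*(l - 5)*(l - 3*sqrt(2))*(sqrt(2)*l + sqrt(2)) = sqrt(2)*l^4 - 6*l^3 - 4*sqrt(2)*l^3 - 5*sqrt(2)*l^2 + 24*l^2 + 30*l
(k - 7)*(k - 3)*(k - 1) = k^3 - 11*k^2 + 31*k - 21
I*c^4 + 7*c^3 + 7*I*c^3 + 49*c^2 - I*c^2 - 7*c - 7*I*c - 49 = (c - 1)*(c + 7)*(c - 7*I)*(I*c + I)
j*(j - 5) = j^2 - 5*j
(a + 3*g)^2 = a^2 + 6*a*g + 9*g^2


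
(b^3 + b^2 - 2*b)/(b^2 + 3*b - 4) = b*(b + 2)/(b + 4)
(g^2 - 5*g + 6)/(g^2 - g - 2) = (g - 3)/(g + 1)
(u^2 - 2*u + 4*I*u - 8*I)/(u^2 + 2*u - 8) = (u + 4*I)/(u + 4)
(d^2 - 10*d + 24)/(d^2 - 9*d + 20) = (d - 6)/(d - 5)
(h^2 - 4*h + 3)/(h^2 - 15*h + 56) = (h^2 - 4*h + 3)/(h^2 - 15*h + 56)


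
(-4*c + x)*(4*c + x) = -16*c^2 + x^2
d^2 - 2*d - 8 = (d - 4)*(d + 2)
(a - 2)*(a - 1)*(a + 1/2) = a^3 - 5*a^2/2 + a/2 + 1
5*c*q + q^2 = q*(5*c + q)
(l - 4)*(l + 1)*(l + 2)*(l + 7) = l^4 + 6*l^3 - 17*l^2 - 78*l - 56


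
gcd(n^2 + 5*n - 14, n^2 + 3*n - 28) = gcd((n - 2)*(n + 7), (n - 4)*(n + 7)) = n + 7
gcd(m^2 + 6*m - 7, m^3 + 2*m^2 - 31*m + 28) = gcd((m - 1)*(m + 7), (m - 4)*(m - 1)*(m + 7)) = m^2 + 6*m - 7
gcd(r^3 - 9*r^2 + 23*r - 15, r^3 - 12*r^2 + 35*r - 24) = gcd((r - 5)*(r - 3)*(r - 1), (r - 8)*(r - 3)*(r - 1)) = r^2 - 4*r + 3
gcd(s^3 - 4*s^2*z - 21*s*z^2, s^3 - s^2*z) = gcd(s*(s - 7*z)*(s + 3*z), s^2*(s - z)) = s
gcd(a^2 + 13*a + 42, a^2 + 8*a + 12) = a + 6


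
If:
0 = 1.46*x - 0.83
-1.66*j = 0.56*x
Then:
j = -0.19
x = 0.57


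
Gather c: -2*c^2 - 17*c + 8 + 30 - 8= -2*c^2 - 17*c + 30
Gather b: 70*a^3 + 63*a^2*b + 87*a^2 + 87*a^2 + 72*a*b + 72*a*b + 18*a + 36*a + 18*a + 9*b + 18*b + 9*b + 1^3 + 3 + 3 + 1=70*a^3 + 174*a^2 + 72*a + b*(63*a^2 + 144*a + 36) + 8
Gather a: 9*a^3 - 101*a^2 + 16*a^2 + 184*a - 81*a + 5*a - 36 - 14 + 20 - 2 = 9*a^3 - 85*a^2 + 108*a - 32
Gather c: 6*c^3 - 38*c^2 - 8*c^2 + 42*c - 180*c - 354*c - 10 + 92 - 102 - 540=6*c^3 - 46*c^2 - 492*c - 560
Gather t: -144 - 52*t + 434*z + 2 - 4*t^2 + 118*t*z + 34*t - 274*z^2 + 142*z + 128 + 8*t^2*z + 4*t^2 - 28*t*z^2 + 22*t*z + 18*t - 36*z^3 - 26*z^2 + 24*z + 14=8*t^2*z + t*(-28*z^2 + 140*z) - 36*z^3 - 300*z^2 + 600*z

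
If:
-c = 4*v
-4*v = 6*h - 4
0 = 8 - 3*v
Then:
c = -32/3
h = -10/9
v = 8/3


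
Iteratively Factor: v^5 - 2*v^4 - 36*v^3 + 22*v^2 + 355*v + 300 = (v + 1)*(v^4 - 3*v^3 - 33*v^2 + 55*v + 300) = (v + 1)*(v + 3)*(v^3 - 6*v^2 - 15*v + 100) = (v - 5)*(v + 1)*(v + 3)*(v^2 - v - 20) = (v - 5)*(v + 1)*(v + 3)*(v + 4)*(v - 5)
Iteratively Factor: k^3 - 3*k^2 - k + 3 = (k - 1)*(k^2 - 2*k - 3) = (k - 3)*(k - 1)*(k + 1)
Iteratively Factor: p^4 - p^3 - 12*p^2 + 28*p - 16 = (p - 2)*(p^3 + p^2 - 10*p + 8) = (p - 2)*(p + 4)*(p^2 - 3*p + 2) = (p - 2)^2*(p + 4)*(p - 1)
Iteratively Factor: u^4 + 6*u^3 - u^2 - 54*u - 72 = (u - 3)*(u^3 + 9*u^2 + 26*u + 24) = (u - 3)*(u + 2)*(u^2 + 7*u + 12) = (u - 3)*(u + 2)*(u + 4)*(u + 3)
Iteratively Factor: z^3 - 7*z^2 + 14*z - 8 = (z - 4)*(z^2 - 3*z + 2) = (z - 4)*(z - 2)*(z - 1)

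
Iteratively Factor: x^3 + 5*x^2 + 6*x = (x + 2)*(x^2 + 3*x) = x*(x + 2)*(x + 3)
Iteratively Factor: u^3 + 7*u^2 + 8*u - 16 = (u - 1)*(u^2 + 8*u + 16) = (u - 1)*(u + 4)*(u + 4)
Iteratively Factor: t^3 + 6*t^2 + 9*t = (t + 3)*(t^2 + 3*t) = t*(t + 3)*(t + 3)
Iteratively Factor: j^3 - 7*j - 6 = (j - 3)*(j^2 + 3*j + 2) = (j - 3)*(j + 2)*(j + 1)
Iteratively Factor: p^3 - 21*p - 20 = (p + 1)*(p^2 - p - 20) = (p + 1)*(p + 4)*(p - 5)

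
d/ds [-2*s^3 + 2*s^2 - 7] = 2*s*(2 - 3*s)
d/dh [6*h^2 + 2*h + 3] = 12*h + 2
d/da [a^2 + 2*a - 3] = 2*a + 2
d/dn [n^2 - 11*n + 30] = 2*n - 11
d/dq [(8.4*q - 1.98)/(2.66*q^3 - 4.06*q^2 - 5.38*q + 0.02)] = (-44.688*q^3 + 49.9044*q^2 - 16.0776*q - 10.4844)/(7.0756*q^6 - 21.5992*q^5 - 12.138*q^4 + 43.792*q^3 + 28.782*q^2 - 0.2152*q + 0.0004)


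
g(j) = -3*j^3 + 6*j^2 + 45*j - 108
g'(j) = -9*j^2 + 12*j + 45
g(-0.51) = -128.99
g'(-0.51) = 36.54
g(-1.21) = -148.35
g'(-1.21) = 17.30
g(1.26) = -47.78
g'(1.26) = 45.83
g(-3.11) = -99.68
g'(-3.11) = -79.37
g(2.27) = -10.02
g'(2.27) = 25.86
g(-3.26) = -87.00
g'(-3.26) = -89.77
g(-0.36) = -123.28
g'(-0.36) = 39.51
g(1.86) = -22.85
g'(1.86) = 36.18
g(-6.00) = 486.00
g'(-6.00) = -351.00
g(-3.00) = -108.00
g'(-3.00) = -72.00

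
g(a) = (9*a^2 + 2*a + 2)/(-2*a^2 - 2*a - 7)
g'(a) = (4*a + 2)*(9*a^2 + 2*a + 2)/(-2*a^2 - 2*a - 7)^2 + (18*a + 2)/(-2*a^2 - 2*a - 7)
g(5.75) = -3.68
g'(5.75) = -0.16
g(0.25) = -0.40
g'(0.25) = -0.69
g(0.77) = -0.91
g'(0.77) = -1.15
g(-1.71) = -2.64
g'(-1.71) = 1.70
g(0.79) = -0.94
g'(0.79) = -1.16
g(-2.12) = -3.25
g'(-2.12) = 1.28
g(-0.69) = -0.75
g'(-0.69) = 1.50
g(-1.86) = -2.88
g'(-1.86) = 1.55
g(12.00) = -4.14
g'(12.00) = -0.03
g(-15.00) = -4.68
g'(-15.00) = -0.00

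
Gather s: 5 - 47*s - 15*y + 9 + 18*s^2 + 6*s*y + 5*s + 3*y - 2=18*s^2 + s*(6*y - 42) - 12*y + 12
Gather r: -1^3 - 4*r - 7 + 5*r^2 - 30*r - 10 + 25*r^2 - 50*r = 30*r^2 - 84*r - 18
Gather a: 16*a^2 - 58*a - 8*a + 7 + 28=16*a^2 - 66*a + 35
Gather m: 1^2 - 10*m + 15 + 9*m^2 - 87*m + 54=9*m^2 - 97*m + 70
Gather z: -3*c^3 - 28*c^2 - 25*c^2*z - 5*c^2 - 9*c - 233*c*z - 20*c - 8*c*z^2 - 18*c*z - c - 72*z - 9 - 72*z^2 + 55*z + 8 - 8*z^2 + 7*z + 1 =-3*c^3 - 33*c^2 - 30*c + z^2*(-8*c - 80) + z*(-25*c^2 - 251*c - 10)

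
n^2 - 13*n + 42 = (n - 7)*(n - 6)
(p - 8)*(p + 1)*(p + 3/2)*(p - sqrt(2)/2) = p^4 - 11*p^3/2 - sqrt(2)*p^3/2 - 37*p^2/2 + 11*sqrt(2)*p^2/4 - 12*p + 37*sqrt(2)*p/4 + 6*sqrt(2)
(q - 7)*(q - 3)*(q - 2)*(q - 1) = q^4 - 13*q^3 + 53*q^2 - 83*q + 42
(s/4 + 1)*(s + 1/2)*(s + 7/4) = s^3/4 + 25*s^2/16 + 79*s/32 + 7/8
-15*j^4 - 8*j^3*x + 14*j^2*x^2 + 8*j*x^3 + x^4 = (-j + x)*(j + x)*(3*j + x)*(5*j + x)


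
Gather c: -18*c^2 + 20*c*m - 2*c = -18*c^2 + c*(20*m - 2)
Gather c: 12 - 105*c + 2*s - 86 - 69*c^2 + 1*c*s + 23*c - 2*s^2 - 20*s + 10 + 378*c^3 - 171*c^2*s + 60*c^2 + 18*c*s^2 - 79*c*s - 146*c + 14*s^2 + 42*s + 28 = 378*c^3 + c^2*(-171*s - 9) + c*(18*s^2 - 78*s - 228) + 12*s^2 + 24*s - 36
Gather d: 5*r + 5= 5*r + 5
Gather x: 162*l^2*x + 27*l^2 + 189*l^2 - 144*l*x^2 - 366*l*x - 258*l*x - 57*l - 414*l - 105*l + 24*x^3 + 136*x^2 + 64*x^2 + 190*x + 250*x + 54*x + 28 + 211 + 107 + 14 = 216*l^2 - 576*l + 24*x^3 + x^2*(200 - 144*l) + x*(162*l^2 - 624*l + 494) + 360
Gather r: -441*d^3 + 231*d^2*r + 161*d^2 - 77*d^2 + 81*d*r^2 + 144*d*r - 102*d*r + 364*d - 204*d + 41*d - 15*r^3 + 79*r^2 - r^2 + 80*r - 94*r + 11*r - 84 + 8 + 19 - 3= -441*d^3 + 84*d^2 + 201*d - 15*r^3 + r^2*(81*d + 78) + r*(231*d^2 + 42*d - 3) - 60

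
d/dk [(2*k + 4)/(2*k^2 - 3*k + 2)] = 4*(-k^2 - 4*k + 4)/(4*k^4 - 12*k^3 + 17*k^2 - 12*k + 4)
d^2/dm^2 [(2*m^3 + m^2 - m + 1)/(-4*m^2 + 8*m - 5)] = 2*(-104*m^3 + 252*m^2 - 114*m - 29)/(64*m^6 - 384*m^5 + 1008*m^4 - 1472*m^3 + 1260*m^2 - 600*m + 125)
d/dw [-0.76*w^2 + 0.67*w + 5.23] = 0.67 - 1.52*w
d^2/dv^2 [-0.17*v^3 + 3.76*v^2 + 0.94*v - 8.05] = 7.52 - 1.02*v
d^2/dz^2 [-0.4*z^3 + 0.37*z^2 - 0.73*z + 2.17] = 0.74 - 2.4*z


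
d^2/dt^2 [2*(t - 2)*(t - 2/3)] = 4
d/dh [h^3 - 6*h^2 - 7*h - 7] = 3*h^2 - 12*h - 7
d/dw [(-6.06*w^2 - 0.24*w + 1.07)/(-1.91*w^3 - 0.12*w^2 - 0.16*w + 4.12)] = (-11.5746*w^4 - 0.9168*w^3 + 7.0719*w^2 - 49.6776*w - 0.8176)/(3.6481*w^6 + 0.4584*w^5 + 0.6256*w^4 - 15.7*w^3 - 0.9632*w^2 - 1.3184*w + 16.9744)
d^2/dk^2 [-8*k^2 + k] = -16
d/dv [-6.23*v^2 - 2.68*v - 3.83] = -12.46*v - 2.68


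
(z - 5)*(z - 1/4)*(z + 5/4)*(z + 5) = z^4 + z^3 - 405*z^2/16 - 25*z + 125/16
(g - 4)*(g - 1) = g^2 - 5*g + 4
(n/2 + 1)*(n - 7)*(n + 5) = n^3/2 - 39*n/2 - 35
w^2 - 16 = (w - 4)*(w + 4)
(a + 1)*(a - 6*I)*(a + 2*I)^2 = a^4 + a^3 - 2*I*a^3 + 20*a^2 - 2*I*a^2 + 20*a + 24*I*a + 24*I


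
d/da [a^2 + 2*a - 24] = 2*a + 2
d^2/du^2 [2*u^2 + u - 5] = 4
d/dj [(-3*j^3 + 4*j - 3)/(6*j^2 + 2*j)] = 3*(-3*j^4 - 2*j^3 - 4*j^2 + 6*j + 1)/(2*j^2*(9*j^2 + 6*j + 1))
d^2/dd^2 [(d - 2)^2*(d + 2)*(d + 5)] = 12*d^2 + 18*d - 28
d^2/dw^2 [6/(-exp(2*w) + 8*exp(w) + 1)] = 24*(2*(exp(w) - 4)^2*exp(w) + (exp(w) - 2)*(-exp(2*w) + 8*exp(w) + 1))*exp(w)/(-exp(2*w) + 8*exp(w) + 1)^3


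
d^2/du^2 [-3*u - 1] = 0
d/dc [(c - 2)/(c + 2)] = 4/(c + 2)^2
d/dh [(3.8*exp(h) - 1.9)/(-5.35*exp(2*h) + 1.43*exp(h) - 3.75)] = (20.33*exp(2*h) - 20.33*exp(h) - 11.533)*exp(h)/(28.6225*exp(4*h) - 15.301*exp(3*h) + 42.1699*exp(2*h) - 10.725*exp(h) + 14.0625)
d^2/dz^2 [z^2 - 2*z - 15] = 2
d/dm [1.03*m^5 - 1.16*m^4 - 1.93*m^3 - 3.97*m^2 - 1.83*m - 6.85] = 5.15*m^4 - 4.64*m^3 - 5.79*m^2 - 7.94*m - 1.83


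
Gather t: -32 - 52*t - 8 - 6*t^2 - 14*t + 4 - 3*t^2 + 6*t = -9*t^2 - 60*t - 36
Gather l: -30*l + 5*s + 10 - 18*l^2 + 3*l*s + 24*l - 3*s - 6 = -18*l^2 + l*(3*s - 6) + 2*s + 4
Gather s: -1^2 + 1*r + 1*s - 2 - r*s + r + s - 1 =2*r + s*(2 - r) - 4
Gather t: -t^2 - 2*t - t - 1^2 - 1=-t^2 - 3*t - 2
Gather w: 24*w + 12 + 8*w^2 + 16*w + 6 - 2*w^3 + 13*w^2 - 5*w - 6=-2*w^3 + 21*w^2 + 35*w + 12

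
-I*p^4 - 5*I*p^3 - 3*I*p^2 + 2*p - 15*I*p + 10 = (p + 5)*(p - 2*I)*(p + I)*(-I*p + 1)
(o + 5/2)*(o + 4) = o^2 + 13*o/2 + 10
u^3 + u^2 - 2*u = u*(u - 1)*(u + 2)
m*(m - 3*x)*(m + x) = m^3 - 2*m^2*x - 3*m*x^2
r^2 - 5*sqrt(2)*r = r*(r - 5*sqrt(2))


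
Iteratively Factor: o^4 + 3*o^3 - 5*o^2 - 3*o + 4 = (o + 4)*(o^3 - o^2 - o + 1) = (o - 1)*(o + 4)*(o^2 - 1) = (o - 1)^2*(o + 4)*(o + 1)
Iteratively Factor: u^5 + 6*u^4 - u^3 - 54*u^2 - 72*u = (u + 3)*(u^4 + 3*u^3 - 10*u^2 - 24*u) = (u + 2)*(u + 3)*(u^3 + u^2 - 12*u) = (u - 3)*(u + 2)*(u + 3)*(u^2 + 4*u) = (u - 3)*(u + 2)*(u + 3)*(u + 4)*(u)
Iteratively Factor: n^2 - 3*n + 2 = (n - 2)*(n - 1)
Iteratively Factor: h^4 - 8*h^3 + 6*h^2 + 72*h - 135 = (h - 3)*(h^3 - 5*h^2 - 9*h + 45) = (h - 3)^2*(h^2 - 2*h - 15) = (h - 5)*(h - 3)^2*(h + 3)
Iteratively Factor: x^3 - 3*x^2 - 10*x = (x - 5)*(x^2 + 2*x) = (x - 5)*(x + 2)*(x)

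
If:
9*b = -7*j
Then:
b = -7*j/9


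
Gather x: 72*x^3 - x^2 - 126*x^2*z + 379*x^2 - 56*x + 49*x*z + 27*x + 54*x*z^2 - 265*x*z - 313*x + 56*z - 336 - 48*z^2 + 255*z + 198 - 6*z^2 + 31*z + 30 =72*x^3 + x^2*(378 - 126*z) + x*(54*z^2 - 216*z - 342) - 54*z^2 + 342*z - 108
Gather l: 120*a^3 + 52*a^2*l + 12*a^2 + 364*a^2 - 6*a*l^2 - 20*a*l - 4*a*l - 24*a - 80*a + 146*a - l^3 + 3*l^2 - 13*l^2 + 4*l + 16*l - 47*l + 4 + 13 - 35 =120*a^3 + 376*a^2 + 42*a - l^3 + l^2*(-6*a - 10) + l*(52*a^2 - 24*a - 27) - 18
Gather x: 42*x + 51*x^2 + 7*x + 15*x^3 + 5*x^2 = 15*x^3 + 56*x^2 + 49*x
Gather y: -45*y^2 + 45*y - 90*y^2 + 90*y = -135*y^2 + 135*y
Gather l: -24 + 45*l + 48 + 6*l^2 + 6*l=6*l^2 + 51*l + 24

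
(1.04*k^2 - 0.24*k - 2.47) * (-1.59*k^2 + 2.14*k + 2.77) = -1.6536*k^4 + 2.6072*k^3 + 6.2945*k^2 - 5.9506*k - 6.8419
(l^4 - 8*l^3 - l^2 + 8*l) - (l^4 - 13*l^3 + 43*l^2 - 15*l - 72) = 5*l^3 - 44*l^2 + 23*l + 72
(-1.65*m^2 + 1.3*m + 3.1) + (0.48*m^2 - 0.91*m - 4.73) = -1.17*m^2 + 0.39*m - 1.63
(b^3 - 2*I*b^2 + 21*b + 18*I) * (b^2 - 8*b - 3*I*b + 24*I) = b^5 - 8*b^4 - 5*I*b^4 + 15*b^3 + 40*I*b^3 - 120*b^2 - 45*I*b^2 + 54*b + 360*I*b - 432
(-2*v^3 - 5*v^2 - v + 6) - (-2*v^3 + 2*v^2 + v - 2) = -7*v^2 - 2*v + 8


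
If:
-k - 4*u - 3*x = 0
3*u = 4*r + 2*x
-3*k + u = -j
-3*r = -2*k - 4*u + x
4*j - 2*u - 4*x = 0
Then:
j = 0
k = 0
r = 0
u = 0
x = 0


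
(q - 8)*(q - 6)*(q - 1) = q^3 - 15*q^2 + 62*q - 48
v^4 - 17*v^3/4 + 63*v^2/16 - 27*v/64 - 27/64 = (v - 3)*(v - 3/4)^2*(v + 1/4)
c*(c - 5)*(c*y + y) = c^3*y - 4*c^2*y - 5*c*y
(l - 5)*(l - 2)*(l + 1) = l^3 - 6*l^2 + 3*l + 10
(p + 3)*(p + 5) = p^2 + 8*p + 15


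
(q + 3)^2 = q^2 + 6*q + 9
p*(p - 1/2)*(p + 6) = p^3 + 11*p^2/2 - 3*p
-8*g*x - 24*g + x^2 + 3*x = (-8*g + x)*(x + 3)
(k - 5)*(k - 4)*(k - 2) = k^3 - 11*k^2 + 38*k - 40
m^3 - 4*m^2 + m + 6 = (m - 3)*(m - 2)*(m + 1)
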